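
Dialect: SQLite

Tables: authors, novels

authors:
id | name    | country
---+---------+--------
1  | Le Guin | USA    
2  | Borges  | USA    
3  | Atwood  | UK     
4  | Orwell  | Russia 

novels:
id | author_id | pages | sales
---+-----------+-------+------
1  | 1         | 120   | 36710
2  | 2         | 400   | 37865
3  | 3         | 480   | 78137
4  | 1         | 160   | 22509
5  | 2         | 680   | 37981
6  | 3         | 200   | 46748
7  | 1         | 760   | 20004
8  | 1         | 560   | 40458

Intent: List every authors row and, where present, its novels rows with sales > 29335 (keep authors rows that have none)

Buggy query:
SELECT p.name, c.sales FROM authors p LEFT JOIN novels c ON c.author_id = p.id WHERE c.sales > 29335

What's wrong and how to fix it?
Bug: Filtering c.sales in WHERE discards the NULL rows produced by LEFT JOIN, turning it into an inner join

Fix: Put 'c.sales > 29335' in the JOIN's ON clause instead of WHERE

Corrected query:
SELECT p.name, c.sales FROM authors p LEFT JOIN novels c ON c.author_id = p.id AND c.sales > 29335

Result:
name    | sales
--------+------
Le Guin | 36710
Le Guin | 40458
Borges  | 37865
Borges  | 37981
Atwood  | 46748
Atwood  | 78137
Orwell  | NULL 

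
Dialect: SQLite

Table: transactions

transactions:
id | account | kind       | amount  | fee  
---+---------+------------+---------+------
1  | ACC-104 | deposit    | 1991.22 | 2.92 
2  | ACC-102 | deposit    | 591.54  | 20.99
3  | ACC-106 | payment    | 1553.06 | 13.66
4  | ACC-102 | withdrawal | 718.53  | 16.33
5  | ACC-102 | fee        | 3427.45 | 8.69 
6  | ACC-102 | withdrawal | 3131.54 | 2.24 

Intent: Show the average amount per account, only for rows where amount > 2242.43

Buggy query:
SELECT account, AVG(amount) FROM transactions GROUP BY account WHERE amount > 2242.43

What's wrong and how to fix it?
Bug: Row-level WHERE must come before GROUP BY in the clause order

Fix: Place WHERE between FROM and GROUP BY

Corrected query:
SELECT account, AVG(amount) FROM transactions WHERE amount > 2242.43 GROUP BY account

Result:
account | AVG(amount)
--------+------------
ACC-102 | 3279.495   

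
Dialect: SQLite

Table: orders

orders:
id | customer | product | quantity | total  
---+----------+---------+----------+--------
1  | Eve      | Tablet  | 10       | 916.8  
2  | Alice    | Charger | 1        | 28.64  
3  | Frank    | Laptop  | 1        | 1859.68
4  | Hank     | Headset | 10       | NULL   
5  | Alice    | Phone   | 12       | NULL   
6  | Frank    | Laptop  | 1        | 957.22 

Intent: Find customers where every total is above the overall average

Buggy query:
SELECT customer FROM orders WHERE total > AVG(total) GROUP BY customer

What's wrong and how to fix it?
Bug: WHERE evaluates per row before aggregation, so AVG() is unavailable

Fix: Compute the overall average in a scalar subquery and compare each group's MIN against it in HAVING

Corrected query:
SELECT customer FROM orders GROUP BY customer HAVING MIN(total) > (SELECT AVG(total) FROM orders)

Result:
customer
--------
Frank   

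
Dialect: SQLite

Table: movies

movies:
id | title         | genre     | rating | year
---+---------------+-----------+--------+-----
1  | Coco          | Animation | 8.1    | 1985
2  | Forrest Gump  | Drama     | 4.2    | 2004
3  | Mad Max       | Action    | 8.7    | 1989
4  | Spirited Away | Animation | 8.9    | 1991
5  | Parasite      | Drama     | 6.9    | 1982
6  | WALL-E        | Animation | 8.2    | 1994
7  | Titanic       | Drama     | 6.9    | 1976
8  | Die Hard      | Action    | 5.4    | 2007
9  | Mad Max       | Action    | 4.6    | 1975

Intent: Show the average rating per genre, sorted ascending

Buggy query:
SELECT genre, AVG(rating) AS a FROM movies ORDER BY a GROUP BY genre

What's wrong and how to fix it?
Bug: GROUP BY must precede ORDER BY

Fix: Move ORDER BY to the end, after GROUP BY

Corrected query:
SELECT genre, AVG(rating) AS a FROM movies GROUP BY genre ORDER BY a

Result:
genre     | a       
----------+---------
Drama     | 6       
Action    | 6.233333
Animation | 8.4     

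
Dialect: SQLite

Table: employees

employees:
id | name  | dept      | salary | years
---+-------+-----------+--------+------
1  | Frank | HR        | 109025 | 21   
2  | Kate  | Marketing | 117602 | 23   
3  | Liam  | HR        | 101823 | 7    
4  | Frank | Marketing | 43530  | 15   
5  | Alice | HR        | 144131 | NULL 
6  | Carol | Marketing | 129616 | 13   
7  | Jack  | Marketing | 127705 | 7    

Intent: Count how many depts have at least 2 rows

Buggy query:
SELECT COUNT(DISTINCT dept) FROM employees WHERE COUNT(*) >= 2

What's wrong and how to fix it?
Bug: COUNT(*) cannot appear in WHERE; the per-group count doesn't exist yet

Fix: Group first with HAVING COUNT(*) >= 2, then COUNT the resulting groups

Corrected query:
SELECT COUNT(*) FROM (SELECT dept FROM employees GROUP BY dept HAVING COUNT(*) >= 2)

Result:
COUNT(*)
--------
2       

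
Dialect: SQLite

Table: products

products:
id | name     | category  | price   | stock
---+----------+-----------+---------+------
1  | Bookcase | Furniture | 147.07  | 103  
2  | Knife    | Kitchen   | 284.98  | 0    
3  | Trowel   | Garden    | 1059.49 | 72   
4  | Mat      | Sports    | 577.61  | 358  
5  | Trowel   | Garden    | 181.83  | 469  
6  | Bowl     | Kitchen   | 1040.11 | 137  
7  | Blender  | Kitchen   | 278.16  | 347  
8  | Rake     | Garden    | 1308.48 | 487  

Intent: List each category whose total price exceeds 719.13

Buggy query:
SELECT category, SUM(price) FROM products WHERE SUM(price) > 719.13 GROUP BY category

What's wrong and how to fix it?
Bug: WHERE runs before GROUP BY, so aggregates aren't available there

Fix: Use HAVING (which filters groups after aggregation) instead of WHERE

Corrected query:
SELECT category, SUM(price) FROM products GROUP BY category HAVING SUM(price) > 719.13

Result:
category | SUM(price)
---------+-----------
Garden   | 2549.8    
Kitchen  | 1603.25   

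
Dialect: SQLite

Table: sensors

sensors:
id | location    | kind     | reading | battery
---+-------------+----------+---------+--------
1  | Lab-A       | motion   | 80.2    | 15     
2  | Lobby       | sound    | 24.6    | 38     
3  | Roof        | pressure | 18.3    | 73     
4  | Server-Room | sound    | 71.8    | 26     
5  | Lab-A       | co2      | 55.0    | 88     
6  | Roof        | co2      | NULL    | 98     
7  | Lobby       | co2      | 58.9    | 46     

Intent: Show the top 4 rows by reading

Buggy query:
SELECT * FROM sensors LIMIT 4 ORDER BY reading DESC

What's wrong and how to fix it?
Bug: ORDER BY cannot follow LIMIT; LIMIT is the final clause

Fix: Swap the clauses: ORDER BY first, then LIMIT

Corrected query:
SELECT * FROM sensors ORDER BY reading DESC LIMIT 4

Result:
id | location    | kind   | reading | battery
---+-------------+--------+---------+--------
1  | Lab-A       | motion | 80.2    | 15     
4  | Server-Room | sound  | 71.8    | 26     
7  | Lobby       | co2    | 58.9    | 46     
5  | Lab-A       | co2    | 55      | 88     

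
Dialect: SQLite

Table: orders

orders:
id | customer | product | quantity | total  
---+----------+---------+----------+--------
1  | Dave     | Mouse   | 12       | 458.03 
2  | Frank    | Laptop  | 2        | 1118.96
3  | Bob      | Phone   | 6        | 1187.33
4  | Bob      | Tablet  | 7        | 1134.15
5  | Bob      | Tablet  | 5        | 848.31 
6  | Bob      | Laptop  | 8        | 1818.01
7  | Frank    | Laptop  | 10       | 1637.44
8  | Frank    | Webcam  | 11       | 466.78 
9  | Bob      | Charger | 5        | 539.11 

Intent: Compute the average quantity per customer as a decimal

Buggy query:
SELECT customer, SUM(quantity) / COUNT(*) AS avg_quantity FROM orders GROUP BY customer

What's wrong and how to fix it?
Bug: Both operands are integers, so '/' performs integer division and truncates

Fix: Cast one side to REAL so the division keeps the fractional part

Corrected query:
SELECT customer, SUM(quantity) * 1.0 / COUNT(*) AS avg_quantity FROM orders GROUP BY customer

Result:
customer | avg_quantity
---------+-------------
Bob      | 6.2         
Dave     | 12          
Frank    | 7.666667    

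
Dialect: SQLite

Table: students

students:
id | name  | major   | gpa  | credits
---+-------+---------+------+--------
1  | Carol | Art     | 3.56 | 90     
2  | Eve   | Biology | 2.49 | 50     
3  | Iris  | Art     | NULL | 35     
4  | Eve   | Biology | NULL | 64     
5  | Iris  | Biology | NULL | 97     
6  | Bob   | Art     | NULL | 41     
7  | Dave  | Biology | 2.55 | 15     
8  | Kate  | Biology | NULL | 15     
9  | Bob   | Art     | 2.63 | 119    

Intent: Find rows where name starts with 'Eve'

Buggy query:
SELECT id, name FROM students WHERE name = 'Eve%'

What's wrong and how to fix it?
Bug: Wildcards only work with LIKE; '=' treats '%' as a literal character

Fix: Replace '=' with LIKE so 'Eve%' is treated as a pattern

Corrected query:
SELECT id, name FROM students WHERE name LIKE 'Eve%'

Result:
id | name
---+-----
2  | Eve 
4  | Eve 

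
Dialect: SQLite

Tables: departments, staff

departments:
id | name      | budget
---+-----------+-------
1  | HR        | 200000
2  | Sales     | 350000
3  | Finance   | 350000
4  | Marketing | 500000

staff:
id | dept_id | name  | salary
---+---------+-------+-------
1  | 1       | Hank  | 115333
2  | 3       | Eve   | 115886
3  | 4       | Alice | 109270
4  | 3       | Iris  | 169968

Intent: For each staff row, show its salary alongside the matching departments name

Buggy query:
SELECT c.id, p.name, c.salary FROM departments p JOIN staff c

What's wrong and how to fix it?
Bug: JOIN with no ON clause produces a cartesian product; every staff row pairs with every departments row

Fix: Add ON c.dept_id = p.id to the JOIN

Corrected query:
SELECT c.id, p.name, c.salary FROM departments p JOIN staff c ON c.dept_id = p.id

Result:
id | name      | salary
---+-----------+-------
1  | HR        | 115333
2  | Finance   | 115886
3  | Marketing | 109270
4  | Finance   | 169968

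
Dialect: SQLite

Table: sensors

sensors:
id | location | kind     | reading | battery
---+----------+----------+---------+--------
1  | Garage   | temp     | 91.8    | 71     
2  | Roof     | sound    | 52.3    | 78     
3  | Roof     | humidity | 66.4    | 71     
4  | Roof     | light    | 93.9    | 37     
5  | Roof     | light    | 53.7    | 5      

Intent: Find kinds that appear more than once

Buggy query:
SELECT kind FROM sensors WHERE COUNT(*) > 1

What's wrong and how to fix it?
Bug: WHERE can't reference COUNT(*); aggregates are computed after WHERE

Fix: Group first, then use HAVING for the count condition

Corrected query:
SELECT kind FROM sensors GROUP BY kind HAVING COUNT(*) > 1

Result:
kind 
-----
light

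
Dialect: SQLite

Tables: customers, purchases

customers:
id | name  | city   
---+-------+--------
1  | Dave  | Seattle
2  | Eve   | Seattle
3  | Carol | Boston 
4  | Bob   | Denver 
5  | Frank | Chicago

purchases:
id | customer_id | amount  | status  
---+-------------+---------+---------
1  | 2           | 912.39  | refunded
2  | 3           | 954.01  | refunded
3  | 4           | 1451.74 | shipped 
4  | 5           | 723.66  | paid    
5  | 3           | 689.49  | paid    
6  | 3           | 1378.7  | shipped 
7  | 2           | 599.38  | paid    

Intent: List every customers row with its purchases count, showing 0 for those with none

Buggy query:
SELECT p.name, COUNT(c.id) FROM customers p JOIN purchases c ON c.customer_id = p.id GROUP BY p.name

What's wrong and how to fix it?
Bug: An inner join excludes parents with zero children

Fix: Use LEFT JOIN so parents without children still appear (COUNT(c.id) gives 0)

Corrected query:
SELECT p.name, COUNT(c.id) FROM customers p LEFT JOIN purchases c ON c.customer_id = p.id GROUP BY p.name

Result:
name  | COUNT(c.id)
------+------------
Bob   | 1          
Carol | 3          
Dave  | 0          
Eve   | 2          
Frank | 1          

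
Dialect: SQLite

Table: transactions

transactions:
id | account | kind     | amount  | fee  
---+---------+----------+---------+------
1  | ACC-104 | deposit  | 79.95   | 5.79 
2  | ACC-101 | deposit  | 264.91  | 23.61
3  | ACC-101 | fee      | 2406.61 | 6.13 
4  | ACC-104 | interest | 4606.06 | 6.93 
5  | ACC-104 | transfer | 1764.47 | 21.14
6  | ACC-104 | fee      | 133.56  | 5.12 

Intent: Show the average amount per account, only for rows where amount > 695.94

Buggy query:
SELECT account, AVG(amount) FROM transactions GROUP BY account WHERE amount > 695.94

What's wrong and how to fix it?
Bug: WHERE cannot follow GROUP BY

Fix: Move the WHERE clause before GROUP BY

Corrected query:
SELECT account, AVG(amount) FROM transactions WHERE amount > 695.94 GROUP BY account

Result:
account | AVG(amount)
--------+------------
ACC-101 | 2406.61    
ACC-104 | 3185.265   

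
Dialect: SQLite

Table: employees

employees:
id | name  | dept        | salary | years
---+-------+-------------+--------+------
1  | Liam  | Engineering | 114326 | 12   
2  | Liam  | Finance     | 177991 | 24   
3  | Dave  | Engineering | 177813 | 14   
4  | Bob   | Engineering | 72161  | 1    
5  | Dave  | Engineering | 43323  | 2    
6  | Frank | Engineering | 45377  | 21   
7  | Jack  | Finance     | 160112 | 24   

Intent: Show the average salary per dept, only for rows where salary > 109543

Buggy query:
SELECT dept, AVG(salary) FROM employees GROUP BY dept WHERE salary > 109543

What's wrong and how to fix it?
Bug: Row-level WHERE must come before GROUP BY in the clause order

Fix: Move the WHERE clause before GROUP BY

Corrected query:
SELECT dept, AVG(salary) FROM employees WHERE salary > 109543 GROUP BY dept

Result:
dept        | AVG(salary)
------------+------------
Engineering | 146069.5   
Finance     | 169051.5   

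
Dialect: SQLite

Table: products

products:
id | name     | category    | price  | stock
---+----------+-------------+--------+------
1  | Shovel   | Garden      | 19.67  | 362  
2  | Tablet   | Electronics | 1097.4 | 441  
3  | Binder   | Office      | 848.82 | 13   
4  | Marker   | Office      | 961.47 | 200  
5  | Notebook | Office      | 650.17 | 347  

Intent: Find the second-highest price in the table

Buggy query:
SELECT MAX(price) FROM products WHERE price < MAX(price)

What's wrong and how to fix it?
Bug: The inner MAX is an aggregate inside WHERE, which is not allowed

Fix: Compute the overall MAX in a subquery, then take MAX of rows below it

Corrected query:
SELECT MAX(price) FROM products WHERE price < (SELECT MAX(price) FROM products)

Result:
MAX(price)
----------
961.47    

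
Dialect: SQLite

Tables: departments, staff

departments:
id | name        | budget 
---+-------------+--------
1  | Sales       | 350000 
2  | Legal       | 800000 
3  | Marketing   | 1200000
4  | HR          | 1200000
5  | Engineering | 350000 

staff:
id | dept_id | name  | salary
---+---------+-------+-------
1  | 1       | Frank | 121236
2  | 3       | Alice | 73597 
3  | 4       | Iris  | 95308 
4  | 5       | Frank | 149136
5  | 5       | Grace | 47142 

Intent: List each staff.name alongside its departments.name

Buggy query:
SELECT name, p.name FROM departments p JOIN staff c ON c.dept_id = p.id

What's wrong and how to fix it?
Bug: 'name' exists in both joined tables, so the database can't tell which one is meant

Fix: Prefix ambiguous columns with the table alias

Corrected query:
SELECT c.name, p.name FROM departments p JOIN staff c ON c.dept_id = p.id

Result:
name  | name       
------+------------
Frank | Sales      
Alice | Marketing  
Iris  | HR         
Frank | Engineering
Grace | Engineering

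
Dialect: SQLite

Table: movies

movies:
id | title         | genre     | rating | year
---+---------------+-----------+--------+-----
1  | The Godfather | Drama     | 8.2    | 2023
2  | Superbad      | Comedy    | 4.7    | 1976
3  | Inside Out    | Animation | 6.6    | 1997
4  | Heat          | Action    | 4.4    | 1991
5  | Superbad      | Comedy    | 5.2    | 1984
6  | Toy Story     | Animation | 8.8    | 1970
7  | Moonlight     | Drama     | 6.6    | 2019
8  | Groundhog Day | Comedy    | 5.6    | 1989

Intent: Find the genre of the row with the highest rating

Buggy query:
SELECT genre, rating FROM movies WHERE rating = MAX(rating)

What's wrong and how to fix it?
Bug: WHERE is evaluated per row; an aggregate over the whole table isn't defined there

Fix: Wrap MAX in a scalar subquery so WHERE compares against a single value

Corrected query:
SELECT genre, rating FROM movies WHERE rating = (SELECT MAX(rating) FROM movies)

Result:
genre     | rating
----------+-------
Animation | 8.8   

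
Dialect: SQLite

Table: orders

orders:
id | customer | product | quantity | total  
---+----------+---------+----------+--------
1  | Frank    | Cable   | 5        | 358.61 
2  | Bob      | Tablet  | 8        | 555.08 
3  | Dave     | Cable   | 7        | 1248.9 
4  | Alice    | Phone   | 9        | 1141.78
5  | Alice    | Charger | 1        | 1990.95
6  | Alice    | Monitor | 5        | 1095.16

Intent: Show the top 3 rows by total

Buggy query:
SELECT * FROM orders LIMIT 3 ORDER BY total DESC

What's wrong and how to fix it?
Bug: LIMIT must come after ORDER BY

Fix: Swap the clauses: ORDER BY first, then LIMIT

Corrected query:
SELECT * FROM orders ORDER BY total DESC LIMIT 3

Result:
id | customer | product | quantity | total  
---+----------+---------+----------+--------
5  | Alice    | Charger | 1        | 1990.95
3  | Dave     | Cable   | 7        | 1248.9 
4  | Alice    | Phone   | 9        | 1141.78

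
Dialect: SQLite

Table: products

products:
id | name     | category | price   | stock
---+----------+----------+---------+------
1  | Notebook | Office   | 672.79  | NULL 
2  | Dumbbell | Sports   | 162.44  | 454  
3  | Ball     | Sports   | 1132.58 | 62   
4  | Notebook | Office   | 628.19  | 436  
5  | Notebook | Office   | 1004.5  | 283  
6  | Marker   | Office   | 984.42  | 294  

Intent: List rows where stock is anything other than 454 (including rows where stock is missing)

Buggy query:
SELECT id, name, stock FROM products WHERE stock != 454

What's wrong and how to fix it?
Bug: Inequality against NULL is unknown, not true; rows with NULL are dropped

Fix: Add an explicit OR stock IS NULL to include the missing-value rows

Corrected query:
SELECT id, name, stock FROM products WHERE stock != 454 OR stock IS NULL

Result:
id | name     | stock
---+----------+------
1  | Notebook | NULL 
3  | Ball     | 62   
4  | Notebook | 436  
5  | Notebook | 283  
6  | Marker   | 294  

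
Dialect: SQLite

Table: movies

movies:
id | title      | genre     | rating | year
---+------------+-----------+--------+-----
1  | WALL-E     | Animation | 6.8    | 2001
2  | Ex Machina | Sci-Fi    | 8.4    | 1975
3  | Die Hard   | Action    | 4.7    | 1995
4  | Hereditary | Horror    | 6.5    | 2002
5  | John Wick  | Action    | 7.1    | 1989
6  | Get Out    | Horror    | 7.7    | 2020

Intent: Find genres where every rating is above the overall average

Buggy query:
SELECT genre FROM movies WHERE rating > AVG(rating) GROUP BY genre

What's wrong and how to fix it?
Bug: AVG() is an aggregate; it can't sit directly in WHERE

Fix: Use a subquery for AVG and a HAVING MIN(...) filter so the condition holds for every row in the group

Corrected query:
SELECT genre FROM movies GROUP BY genre HAVING MIN(rating) > (SELECT AVG(rating) FROM movies)

Result:
genre 
------
Sci-Fi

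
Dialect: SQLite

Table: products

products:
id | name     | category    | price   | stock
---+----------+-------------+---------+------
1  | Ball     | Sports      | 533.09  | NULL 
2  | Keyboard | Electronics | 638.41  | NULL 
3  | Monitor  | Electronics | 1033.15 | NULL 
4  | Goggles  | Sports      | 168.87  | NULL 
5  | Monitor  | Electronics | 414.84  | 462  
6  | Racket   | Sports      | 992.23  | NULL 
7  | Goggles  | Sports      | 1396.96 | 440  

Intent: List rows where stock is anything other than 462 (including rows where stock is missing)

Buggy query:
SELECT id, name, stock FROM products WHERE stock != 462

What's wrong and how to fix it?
Bug: Inequality against NULL is unknown, not true; rows with NULL are dropped

Fix: Add an explicit OR stock IS NULL to include the missing-value rows

Corrected query:
SELECT id, name, stock FROM products WHERE stock != 462 OR stock IS NULL

Result:
id | name     | stock
---+----------+------
1  | Ball     | NULL 
2  | Keyboard | NULL 
3  | Monitor  | NULL 
4  | Goggles  | NULL 
6  | Racket   | NULL 
7  | Goggles  | 440  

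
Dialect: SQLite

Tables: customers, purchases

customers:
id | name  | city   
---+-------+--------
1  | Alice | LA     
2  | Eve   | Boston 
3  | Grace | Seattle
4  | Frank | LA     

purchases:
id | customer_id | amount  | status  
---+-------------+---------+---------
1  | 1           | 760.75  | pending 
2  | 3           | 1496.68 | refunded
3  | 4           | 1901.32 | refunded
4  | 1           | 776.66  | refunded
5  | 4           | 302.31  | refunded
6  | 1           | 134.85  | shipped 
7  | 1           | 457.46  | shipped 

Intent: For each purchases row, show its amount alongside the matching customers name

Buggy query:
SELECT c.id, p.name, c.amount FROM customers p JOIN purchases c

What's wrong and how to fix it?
Bug: Missing join condition: each purchases row is matched to all customers rows instead of just its own

Fix: Add ON c.customer_id = p.id to the JOIN

Corrected query:
SELECT c.id, p.name, c.amount FROM customers p JOIN purchases c ON c.customer_id = p.id

Result:
id | name  | amount 
---+-------+--------
1  | Alice | 760.75 
2  | Grace | 1496.68
3  | Frank | 1901.32
4  | Alice | 776.66 
5  | Frank | 302.31 
6  | Alice | 134.85 
7  | Alice | 457.46 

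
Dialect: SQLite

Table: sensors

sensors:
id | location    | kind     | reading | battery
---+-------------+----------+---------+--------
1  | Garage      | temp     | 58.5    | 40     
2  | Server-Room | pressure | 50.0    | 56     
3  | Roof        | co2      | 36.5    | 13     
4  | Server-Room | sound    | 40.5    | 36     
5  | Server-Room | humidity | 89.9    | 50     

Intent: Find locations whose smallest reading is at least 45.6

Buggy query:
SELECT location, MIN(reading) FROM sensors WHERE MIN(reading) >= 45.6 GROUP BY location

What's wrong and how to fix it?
Bug: MIN() in WHERE is a misuse of aggregate

Fix: Replace WHERE with HAVING after the GROUP BY

Corrected query:
SELECT location, MIN(reading) FROM sensors GROUP BY location HAVING MIN(reading) >= 45.6

Result:
location | MIN(reading)
---------+-------------
Garage   | 58.5        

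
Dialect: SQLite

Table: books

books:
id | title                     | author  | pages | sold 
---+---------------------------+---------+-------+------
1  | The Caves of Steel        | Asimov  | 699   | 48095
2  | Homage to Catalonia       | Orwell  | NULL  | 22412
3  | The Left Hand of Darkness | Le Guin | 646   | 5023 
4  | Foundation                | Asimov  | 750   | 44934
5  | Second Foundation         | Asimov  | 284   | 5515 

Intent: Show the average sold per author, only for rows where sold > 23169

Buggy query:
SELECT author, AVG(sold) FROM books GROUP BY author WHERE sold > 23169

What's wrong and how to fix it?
Bug: Row-level WHERE must come before GROUP BY in the clause order

Fix: Place WHERE between FROM and GROUP BY

Corrected query:
SELECT author, AVG(sold) FROM books WHERE sold > 23169 GROUP BY author

Result:
author | AVG(sold)
-------+----------
Asimov | 46514.5  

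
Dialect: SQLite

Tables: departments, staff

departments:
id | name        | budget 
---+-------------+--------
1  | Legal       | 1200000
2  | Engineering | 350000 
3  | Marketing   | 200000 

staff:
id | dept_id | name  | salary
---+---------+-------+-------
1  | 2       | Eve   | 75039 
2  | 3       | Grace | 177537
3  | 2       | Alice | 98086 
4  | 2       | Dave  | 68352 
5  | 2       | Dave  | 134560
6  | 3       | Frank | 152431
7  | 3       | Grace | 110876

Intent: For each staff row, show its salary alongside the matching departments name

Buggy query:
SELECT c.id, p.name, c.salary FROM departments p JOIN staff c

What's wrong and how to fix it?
Bug: JOIN with no ON clause produces a cartesian product; every staff row pairs with every departments row

Fix: Specify the join condition linking the foreign key to the parent id

Corrected query:
SELECT c.id, p.name, c.salary FROM departments p JOIN staff c ON c.dept_id = p.id

Result:
id | name        | salary
---+-------------+-------
1  | Engineering | 75039 
2  | Marketing   | 177537
3  | Engineering | 98086 
4  | Engineering | 68352 
5  | Engineering | 134560
6  | Marketing   | 152431
7  | Marketing   | 110876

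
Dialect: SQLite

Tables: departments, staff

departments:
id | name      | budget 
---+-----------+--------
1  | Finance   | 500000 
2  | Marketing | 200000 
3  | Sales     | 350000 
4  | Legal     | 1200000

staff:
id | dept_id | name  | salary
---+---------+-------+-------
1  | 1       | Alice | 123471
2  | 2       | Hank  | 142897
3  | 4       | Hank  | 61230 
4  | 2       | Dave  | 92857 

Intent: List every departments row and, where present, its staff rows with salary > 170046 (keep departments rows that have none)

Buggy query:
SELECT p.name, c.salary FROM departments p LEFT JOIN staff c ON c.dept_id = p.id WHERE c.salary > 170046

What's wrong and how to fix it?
Bug: Filtering c.salary in WHERE discards the NULL rows produced by LEFT JOIN, turning it into an inner join

Fix: Move the right-table condition into the ON clause so unmatched parents are kept

Corrected query:
SELECT p.name, c.salary FROM departments p LEFT JOIN staff c ON c.dept_id = p.id AND c.salary > 170046

Result:
name      | salary
----------+-------
Finance   | NULL  
Marketing | NULL  
Sales     | NULL  
Legal     | NULL  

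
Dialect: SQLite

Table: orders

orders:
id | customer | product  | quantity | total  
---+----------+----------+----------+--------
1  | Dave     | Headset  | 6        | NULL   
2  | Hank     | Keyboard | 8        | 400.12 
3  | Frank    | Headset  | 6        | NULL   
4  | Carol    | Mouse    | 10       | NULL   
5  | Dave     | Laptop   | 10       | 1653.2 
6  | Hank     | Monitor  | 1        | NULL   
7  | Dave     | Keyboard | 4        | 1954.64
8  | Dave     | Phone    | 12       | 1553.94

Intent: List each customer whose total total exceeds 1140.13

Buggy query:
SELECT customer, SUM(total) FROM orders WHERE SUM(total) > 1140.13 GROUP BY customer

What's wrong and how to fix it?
Bug: WHERE runs before GROUP BY, so aggregates aren't available there

Fix: Use HAVING (which filters groups after aggregation) instead of WHERE

Corrected query:
SELECT customer, SUM(total) FROM orders GROUP BY customer HAVING SUM(total) > 1140.13

Result:
customer | SUM(total)
---------+-----------
Dave     | 5161.78   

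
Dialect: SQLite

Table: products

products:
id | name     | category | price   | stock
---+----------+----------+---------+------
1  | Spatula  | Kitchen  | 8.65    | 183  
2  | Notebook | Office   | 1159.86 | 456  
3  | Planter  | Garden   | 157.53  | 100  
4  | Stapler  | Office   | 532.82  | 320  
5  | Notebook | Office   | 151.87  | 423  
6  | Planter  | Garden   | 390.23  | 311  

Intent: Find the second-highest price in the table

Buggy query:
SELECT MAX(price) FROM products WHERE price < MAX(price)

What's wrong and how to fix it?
Bug: The inner MAX is an aggregate inside WHERE, which is not allowed

Fix: Put the inner MAX in a scalar subquery

Corrected query:
SELECT MAX(price) FROM products WHERE price < (SELECT MAX(price) FROM products)

Result:
MAX(price)
----------
532.82    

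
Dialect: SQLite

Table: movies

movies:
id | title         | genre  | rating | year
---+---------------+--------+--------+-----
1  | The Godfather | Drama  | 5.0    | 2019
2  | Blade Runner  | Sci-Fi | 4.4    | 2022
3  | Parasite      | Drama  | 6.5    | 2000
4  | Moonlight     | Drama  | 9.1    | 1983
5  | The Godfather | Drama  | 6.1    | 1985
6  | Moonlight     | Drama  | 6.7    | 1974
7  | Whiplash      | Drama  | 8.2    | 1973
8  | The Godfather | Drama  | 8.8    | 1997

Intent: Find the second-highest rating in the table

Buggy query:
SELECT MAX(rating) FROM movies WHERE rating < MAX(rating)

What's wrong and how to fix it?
Bug: MAX(rating) on the right of the comparison is an aggregate-in-WHERE error

Fix: Compute the overall MAX in a subquery, then take MAX of rows below it

Corrected query:
SELECT MAX(rating) FROM movies WHERE rating < (SELECT MAX(rating) FROM movies)

Result:
MAX(rating)
-----------
8.8        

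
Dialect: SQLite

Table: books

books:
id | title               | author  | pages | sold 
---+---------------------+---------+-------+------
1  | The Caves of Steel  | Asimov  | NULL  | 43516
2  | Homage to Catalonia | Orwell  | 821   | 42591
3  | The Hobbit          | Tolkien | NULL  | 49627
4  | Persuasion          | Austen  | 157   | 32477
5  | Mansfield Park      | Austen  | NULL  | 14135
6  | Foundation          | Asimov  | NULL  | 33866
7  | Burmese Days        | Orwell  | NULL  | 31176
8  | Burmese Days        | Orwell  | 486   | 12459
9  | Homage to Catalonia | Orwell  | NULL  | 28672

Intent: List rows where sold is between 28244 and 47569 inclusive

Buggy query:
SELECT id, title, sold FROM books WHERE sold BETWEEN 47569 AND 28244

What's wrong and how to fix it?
Bug: The bounds are reversed; BETWEEN a AND b requires a <= b to match anything

Fix: Write BETWEEN 28244 AND 47569

Corrected query:
SELECT id, title, sold FROM books WHERE sold BETWEEN 28244 AND 47569

Result:
id | title               | sold 
---+---------------------+------
1  | The Caves of Steel  | 43516
2  | Homage to Catalonia | 42591
4  | Persuasion          | 32477
6  | Foundation          | 33866
7  | Burmese Days        | 31176
9  | Homage to Catalonia | 28672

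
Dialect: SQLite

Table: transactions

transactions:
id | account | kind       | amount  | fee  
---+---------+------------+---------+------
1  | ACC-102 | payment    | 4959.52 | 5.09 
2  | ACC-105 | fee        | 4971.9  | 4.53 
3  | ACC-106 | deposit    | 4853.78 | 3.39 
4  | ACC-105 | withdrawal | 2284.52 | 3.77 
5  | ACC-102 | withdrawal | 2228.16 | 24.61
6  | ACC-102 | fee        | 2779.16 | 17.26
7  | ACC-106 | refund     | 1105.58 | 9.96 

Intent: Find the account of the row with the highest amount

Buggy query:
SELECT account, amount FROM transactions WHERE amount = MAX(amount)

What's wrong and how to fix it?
Bug: WHERE is evaluated per row; an aggregate over the whole table isn't defined there

Fix: Wrap MAX in a scalar subquery so WHERE compares against a single value

Corrected query:
SELECT account, amount FROM transactions WHERE amount = (SELECT MAX(amount) FROM transactions)

Result:
account | amount
--------+-------
ACC-105 | 4971.9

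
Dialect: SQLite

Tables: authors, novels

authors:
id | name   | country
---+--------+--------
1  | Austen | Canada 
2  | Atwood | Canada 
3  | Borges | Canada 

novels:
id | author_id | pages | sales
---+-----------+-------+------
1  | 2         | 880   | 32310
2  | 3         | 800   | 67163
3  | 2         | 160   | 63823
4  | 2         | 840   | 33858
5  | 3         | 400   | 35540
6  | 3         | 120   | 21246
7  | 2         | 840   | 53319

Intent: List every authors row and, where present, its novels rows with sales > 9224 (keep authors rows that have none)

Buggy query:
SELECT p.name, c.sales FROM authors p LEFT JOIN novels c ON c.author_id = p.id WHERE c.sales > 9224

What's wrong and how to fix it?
Bug: Filtering c.sales in WHERE discards the NULL rows produced by LEFT JOIN, turning it into an inner join

Fix: Put 'c.sales > 9224' in the JOIN's ON clause instead of WHERE

Corrected query:
SELECT p.name, c.sales FROM authors p LEFT JOIN novels c ON c.author_id = p.id AND c.sales > 9224

Result:
name   | sales
-------+------
Austen | NULL 
Atwood | 32310
Atwood | 33858
Atwood | 53319
Atwood | 63823
Borges | 21246
Borges | 35540
Borges | 67163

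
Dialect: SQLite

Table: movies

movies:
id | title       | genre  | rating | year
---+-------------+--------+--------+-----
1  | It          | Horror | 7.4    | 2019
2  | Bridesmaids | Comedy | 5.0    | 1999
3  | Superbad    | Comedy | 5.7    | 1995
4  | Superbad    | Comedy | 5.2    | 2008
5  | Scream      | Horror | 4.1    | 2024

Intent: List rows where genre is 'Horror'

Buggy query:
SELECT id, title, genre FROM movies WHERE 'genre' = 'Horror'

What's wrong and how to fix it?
Bug: Single quotes denote string literals in SQL; the column name is being compared as a constant string

Fix: Reference the column as genre without single quotes

Corrected query:
SELECT id, title, genre FROM movies WHERE genre = 'Horror'

Result:
id | title  | genre 
---+--------+-------
1  | It     | Horror
5  | Scream | Horror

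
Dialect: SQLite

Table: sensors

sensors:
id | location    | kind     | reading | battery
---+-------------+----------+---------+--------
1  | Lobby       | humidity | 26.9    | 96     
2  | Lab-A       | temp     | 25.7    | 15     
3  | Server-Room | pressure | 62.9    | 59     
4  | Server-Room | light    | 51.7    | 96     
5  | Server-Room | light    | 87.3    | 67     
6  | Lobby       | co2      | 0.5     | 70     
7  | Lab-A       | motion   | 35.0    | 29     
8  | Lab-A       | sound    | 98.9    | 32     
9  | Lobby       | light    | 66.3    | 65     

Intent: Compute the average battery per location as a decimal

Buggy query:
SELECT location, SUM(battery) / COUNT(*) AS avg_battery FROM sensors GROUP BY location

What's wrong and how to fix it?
Bug: Both operands are integers, so '/' performs integer division and truncates

Fix: Cast one side to REAL so the division keeps the fractional part

Corrected query:
SELECT location, SUM(battery) * 1.0 / COUNT(*) AS avg_battery FROM sensors GROUP BY location

Result:
location    | avg_battery
------------+------------
Lab-A       | 25.333333  
Lobby       | 77         
Server-Room | 74         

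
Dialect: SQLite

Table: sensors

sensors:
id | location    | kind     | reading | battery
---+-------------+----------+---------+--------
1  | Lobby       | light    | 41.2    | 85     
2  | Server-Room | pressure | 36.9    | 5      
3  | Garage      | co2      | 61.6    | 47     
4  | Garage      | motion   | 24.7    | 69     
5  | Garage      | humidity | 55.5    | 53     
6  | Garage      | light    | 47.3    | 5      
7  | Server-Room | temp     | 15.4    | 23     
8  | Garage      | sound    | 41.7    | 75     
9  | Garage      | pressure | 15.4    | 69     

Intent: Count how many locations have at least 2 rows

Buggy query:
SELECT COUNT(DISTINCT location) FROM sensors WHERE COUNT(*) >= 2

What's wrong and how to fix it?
Bug: WHERE filters individual rows, not groups, so a group-level COUNT is invalid there

Fix: Use a subquery that GROUPs and filters with HAVING, then count its rows

Corrected query:
SELECT COUNT(*) FROM (SELECT location FROM sensors GROUP BY location HAVING COUNT(*) >= 2)

Result:
COUNT(*)
--------
2       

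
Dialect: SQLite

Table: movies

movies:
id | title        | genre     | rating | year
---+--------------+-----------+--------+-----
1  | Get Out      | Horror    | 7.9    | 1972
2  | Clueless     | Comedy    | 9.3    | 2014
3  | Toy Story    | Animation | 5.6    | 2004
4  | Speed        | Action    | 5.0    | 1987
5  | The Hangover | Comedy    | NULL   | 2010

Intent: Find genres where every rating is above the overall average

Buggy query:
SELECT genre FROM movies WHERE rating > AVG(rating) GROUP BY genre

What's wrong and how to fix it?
Bug: WHERE evaluates per row before aggregation, so AVG() is unavailable

Fix: Compute the overall average in a scalar subquery and compare each group's MIN against it in HAVING

Corrected query:
SELECT genre FROM movies GROUP BY genre HAVING MIN(rating) > (SELECT AVG(rating) FROM movies)

Result:
genre 
------
Comedy
Horror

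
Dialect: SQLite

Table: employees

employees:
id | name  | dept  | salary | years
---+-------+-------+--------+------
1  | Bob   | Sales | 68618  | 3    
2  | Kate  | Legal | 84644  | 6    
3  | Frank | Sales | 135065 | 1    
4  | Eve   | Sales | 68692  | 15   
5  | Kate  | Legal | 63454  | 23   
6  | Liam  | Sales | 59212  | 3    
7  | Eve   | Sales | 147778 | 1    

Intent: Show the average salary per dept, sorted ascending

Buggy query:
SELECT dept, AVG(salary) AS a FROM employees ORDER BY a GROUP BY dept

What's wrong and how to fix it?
Bug: ORDER BY appears before GROUP BY; SQL clause order requires GROUP BY first

Fix: Reorder: SELECT … FROM … GROUP BY … ORDER BY …

Corrected query:
SELECT dept, AVG(salary) AS a FROM employees GROUP BY dept ORDER BY a

Result:
dept  | a    
------+------
Legal | 74049
Sales | 95873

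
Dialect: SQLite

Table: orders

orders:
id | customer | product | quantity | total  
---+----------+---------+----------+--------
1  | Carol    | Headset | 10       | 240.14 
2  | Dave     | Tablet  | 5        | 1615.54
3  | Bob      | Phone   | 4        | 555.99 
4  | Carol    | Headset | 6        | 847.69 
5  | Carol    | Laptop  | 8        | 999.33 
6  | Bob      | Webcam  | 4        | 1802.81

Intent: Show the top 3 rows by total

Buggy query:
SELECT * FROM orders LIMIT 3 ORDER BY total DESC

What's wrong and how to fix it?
Bug: LIMIT must come after ORDER BY

Fix: Swap the clauses: ORDER BY first, then LIMIT

Corrected query:
SELECT * FROM orders ORDER BY total DESC LIMIT 3

Result:
id | customer | product | quantity | total  
---+----------+---------+----------+--------
6  | Bob      | Webcam  | 4        | 1802.81
2  | Dave     | Tablet  | 5        | 1615.54
5  | Carol    | Laptop  | 8        | 999.33 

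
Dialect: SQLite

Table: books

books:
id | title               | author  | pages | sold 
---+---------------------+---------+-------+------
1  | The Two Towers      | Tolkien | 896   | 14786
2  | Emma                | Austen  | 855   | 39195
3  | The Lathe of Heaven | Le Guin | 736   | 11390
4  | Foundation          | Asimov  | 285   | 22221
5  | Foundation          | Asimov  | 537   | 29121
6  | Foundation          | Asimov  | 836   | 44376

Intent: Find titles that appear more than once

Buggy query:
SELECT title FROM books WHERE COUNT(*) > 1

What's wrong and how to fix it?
Bug: COUNT(*) is an aggregate and cannot be used in WHERE

Fix: Group first, then use HAVING for the count condition

Corrected query:
SELECT title FROM books GROUP BY title HAVING COUNT(*) > 1

Result:
title     
----------
Foundation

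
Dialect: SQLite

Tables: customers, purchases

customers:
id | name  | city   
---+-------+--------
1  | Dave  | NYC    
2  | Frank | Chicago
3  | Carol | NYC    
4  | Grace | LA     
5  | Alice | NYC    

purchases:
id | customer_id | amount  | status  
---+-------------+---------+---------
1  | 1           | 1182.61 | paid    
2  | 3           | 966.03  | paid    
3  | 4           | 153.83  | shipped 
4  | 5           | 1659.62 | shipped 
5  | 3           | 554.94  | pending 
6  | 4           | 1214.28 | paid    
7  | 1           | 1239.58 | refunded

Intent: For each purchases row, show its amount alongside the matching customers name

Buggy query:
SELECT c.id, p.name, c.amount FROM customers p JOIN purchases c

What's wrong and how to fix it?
Bug: JOIN with no ON clause produces a cartesian product; every purchases row pairs with every customers row

Fix: Specify the join condition linking the foreign key to the parent id

Corrected query:
SELECT c.id, p.name, c.amount FROM customers p JOIN purchases c ON c.customer_id = p.id

Result:
id | name  | amount 
---+-------+--------
1  | Dave  | 1182.61
2  | Carol | 966.03 
3  | Grace | 153.83 
4  | Alice | 1659.62
5  | Carol | 554.94 
6  | Grace | 1214.28
7  | Dave  | 1239.58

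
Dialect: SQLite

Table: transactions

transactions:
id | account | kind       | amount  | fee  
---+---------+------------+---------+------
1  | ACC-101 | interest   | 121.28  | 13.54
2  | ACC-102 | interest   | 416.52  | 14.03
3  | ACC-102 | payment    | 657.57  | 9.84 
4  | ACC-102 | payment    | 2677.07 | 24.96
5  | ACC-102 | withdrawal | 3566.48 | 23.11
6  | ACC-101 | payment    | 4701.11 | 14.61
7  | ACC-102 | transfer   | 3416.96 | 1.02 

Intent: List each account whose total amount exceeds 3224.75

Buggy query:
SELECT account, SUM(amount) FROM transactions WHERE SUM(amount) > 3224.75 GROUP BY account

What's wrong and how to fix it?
Bug: SUM(amount) is an aggregate, but WHERE filters rows before aggregation

Fix: Move the aggregate condition to a HAVING clause

Corrected query:
SELECT account, SUM(amount) FROM transactions GROUP BY account HAVING SUM(amount) > 3224.75

Result:
account | SUM(amount)
--------+------------
ACC-101 | 4822.39    
ACC-102 | 10734.6    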